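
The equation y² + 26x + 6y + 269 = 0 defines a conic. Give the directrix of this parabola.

x = -7/2

Only y is squared. Complete the square in y: (y + 3)² = -26(x + 10).
Vertex (-10, -3); 4p = -26 so p = -13/2. Opens left.
Directrix is the vertical line x = h − p = -10 − (-13/2) = -7/2.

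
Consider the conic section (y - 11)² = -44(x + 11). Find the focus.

Vertex (-11, 11); 4p = -44 so p = -11. Opens left.
Focus is p units from the vertex along the axis: (h + p, k).

(-22, 11)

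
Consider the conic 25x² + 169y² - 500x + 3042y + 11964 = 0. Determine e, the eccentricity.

25(x² - 20x) + 169(y² + 18y) = -11964
25(x - 10)² + 169(y + 9)² = -11964 + 2500 + 13689 = 4225
Divide by 4225: (x - 10)²/169 + (y + 9)²/25 = 1
Ellipse, center (10, -9), major axis horizontal; a² = 169, b² = 25.
c² = a² - b² = 144, so c = 12.
e = c/a = 12/13.

e = 12/13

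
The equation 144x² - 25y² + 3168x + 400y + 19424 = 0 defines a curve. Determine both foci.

Collect terms: 144(x² + 22x) -25(y² - 16y) = -19424
144(x + 11)² -25(y - 8)² = -19424 + 17424 - 1600 = -3600
Divide through by -3600 to get (y - 8)²/144 - (x + 11)²/25 = 1.
Hyperbola, center (-11, 8), transverse axis vertical; a² = 144, b² = 25.
c² = a² + b² = 144 + 25 = 169, so c = 13.
Foci lie on the vertical axis through the center: (h, k ± c).

(-11, -5) and (-11, 21)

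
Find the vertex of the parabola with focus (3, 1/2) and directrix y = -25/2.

(3, -6)

The vertex is the midpoint between the focus and the directrix along the axis of symmetry.
Axis is vertical (directrix is horizontal). Vertex y-coordinate = (1/2 + (-25/2))/2 = -6; x-coordinate = 3.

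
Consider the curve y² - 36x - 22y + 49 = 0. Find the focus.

(7, 11)

Only y is squared. Complete the square in y: (y - 11)² = 36(x + 2).
Vertex (-2, 11); 4p = 36 so p = 9. Opens right.
Focus is p units from the vertex along the axis: (h + p, k).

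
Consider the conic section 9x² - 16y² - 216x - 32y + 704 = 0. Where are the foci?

(2, -1) and (22, -1)

Group: 9(x² - 24x) -16(y² + 2y) = -704
Completing the square gives 9(x - 12)² -16(y + 1)² = -704 + 1296 - 16 = 576.
Dividing both sides by 576: (x - 12)²/64 - (y + 1)²/36 = 1
Hyperbola, center (12, -1), transverse axis horizontal; a² = 64, b² = 36.
c² = a² + b² = 64 + 36 = 100, so c = 10.
Foci lie on the horizontal axis through the center: (h ± c, k).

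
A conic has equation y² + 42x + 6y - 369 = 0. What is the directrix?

x = 39/2

Only y is squared. Complete the square in y: (y + 3)² = -42(x - 9).
Vertex (9, -3); 4p = -42 so p = -21/2. Opens left.
Directrix is the vertical line x = h − p = 9 − (-21/2) = 39/2.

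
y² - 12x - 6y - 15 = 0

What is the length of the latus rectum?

Only y is squared. Complete the square in y: (y - 3)² = 12(x + 2).
Vertex (-2, 3); 4p = 12 so p = 3. Opens right.
Latus rectum length = |4p| = 12.

12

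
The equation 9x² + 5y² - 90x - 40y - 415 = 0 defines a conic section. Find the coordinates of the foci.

(5, -4) and (5, 12)

Group: 9(x² - 10x) + 5(y² - 8y) = 415
Complete the square in x and y: 9(x - 5)² + 5(y - 4)² = 415 + 225 + 80 = 720
Divide by 720: (x - 5)²/80 + (y - 4)²/144 = 1
Ellipse, center (5, 4), major axis vertical; a² = 144, b² = 80.
c² = a² - b² = 144 - 80 = 64, so c = 8.
Foci lie on the vertical axis through the center: (h, k ± c).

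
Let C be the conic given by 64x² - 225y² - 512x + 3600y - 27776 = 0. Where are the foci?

Rearranging, 64(x² - 8x) -225(y² - 16y) = 27776.
Complete the square in x and y: 64(x - 4)² -225(y - 8)² = 27776 + 1024 - 14400 = 14400
Divide through by 14400 to get (x - 4)²/225 - (y - 8)²/64 = 1.
Hyperbola, center (4, 8), transverse axis horizontal; a² = 225, b² = 64.
c² = a² + b² = 225 + 64 = 289, so c = 17.
Foci lie on the horizontal axis through the center: (h ± c, k).

(-13, 8) and (21, 8)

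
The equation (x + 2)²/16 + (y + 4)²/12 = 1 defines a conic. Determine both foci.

(-4, -4) and (0, -4)

Center (-2, -4). The larger denominator 16 sits under the x-term, so the major axis is horizontal; a² = 16, b² = 12.
c² = a² - b² = 16 - 12 = 4, so c = 2.
Foci lie on the horizontal axis through the center: (h ± c, k).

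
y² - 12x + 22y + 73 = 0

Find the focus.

Only y is squared. Complete the square in y: (y + 11)² = 12(x + 4).
Vertex (-4, -11); 4p = 12 so p = 3. Opens right.
Focus is p units from the vertex along the axis: (h + p, k).

(-1, -11)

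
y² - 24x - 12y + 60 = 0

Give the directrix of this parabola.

x = -5

Only y is squared. Complete the square in y: (y - 6)² = 24(x - 1).
Vertex (1, 6); 4p = 24 so p = 6. Opens right.
Directrix is the vertical line x = h − p = 1 − (6) = -5.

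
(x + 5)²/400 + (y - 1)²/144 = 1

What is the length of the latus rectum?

72/5

Center (-5, 1). The larger denominator 400 sits under the x-term, so the major axis is horizontal; a² = 400, b² = 144.
Latus rectum length = 2b²/a = 2·144/20 = 72/5.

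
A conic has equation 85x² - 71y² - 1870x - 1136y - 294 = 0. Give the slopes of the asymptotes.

√6035/71 and -√6035/71

85(x² - 22x) -71(y² + 16y) = 294
85(x - 11)² -71(y + 8)² = 294 + 10285 - 4544 = 6035
Divide by 6035: (x - 11)²/71 - (y + 8)²/85 = 1
Hyperbola, center (11, -8), transverse axis horizontal; a² = 71, b² = 85.
For a horizontal hyperbola the asymptotes have slope ±b/a.
Here that is ±√85/√71 = ±√6035/71.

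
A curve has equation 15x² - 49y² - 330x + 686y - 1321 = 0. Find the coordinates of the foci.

Group: 15(x² - 22x) -49(y² - 14y) = 1321
15(x - 11)² -49(y - 7)² = 1321 + 1815 - 2401 = 735
Divide by 735: (x - 11)²/49 - (y - 7)²/15 = 1
Hyperbola, center (11, 7), transverse axis horizontal; a² = 49, b² = 15.
c² = a² + b² = 49 + 15 = 64, so c = 8.
Foci lie on the horizontal axis through the center: (h ± c, k).

(3, 7) and (19, 7)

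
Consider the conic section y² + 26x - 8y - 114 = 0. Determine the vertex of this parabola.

Only y is squared. Complete the square in y: (y - 4)² = -26(x - 5).
Vertex (5, 4); 4p = -26 so p = -13/2. Opens left.

(5, 4)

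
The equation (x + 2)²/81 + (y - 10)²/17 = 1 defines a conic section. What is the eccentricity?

e = 8/9

Center (-2, 10). The larger denominator 81 sits under the x-term, so the major axis is horizontal; a² = 81, b² = 17.
c² = a² - b² = 64, so c = 8.
e = c/a = 8/9.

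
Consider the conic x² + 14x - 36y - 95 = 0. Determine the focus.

Only x is squared. Complete the square in x: (x + 7)² = 36(y + 4).
Vertex (-7, -4); 4p = 36 so p = 9. Opens up.
Focus is p units from the vertex along the axis: (h, k + p).

(-7, 5)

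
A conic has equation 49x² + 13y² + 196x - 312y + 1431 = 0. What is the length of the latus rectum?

Group: 49(x² + 4x) + 13(y² - 24y) = -1431
Complete the square: 49(x + 2)² + 13(y - 12)² = -1431 + 196 + 1872 = 637
Dividing both sides by 637: (x + 2)²/13 + (y - 12)²/49 = 1
Ellipse, center (-2, 12), major axis vertical; a² = 49, b² = 13.
Latus rectum length = 2b²/a = 2·13/7 = 26/7.

26/7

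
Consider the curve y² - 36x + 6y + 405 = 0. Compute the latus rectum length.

36

Only y is squared. Complete the square in y: (y + 3)² = 36(x - 11).
Vertex (11, -3); 4p = 36 so p = 9. Opens right.
Latus rectum length = |4p| = 36.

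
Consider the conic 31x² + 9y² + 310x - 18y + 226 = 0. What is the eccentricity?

e = √682/31

Rearranging, 31(x² + 10x) + 9(y² - 2y) = -226.
Completing the square gives 31(x + 5)² + 9(y - 1)² = -226 + 775 + 9 = 558.
Dividing both sides by 558: (x + 5)²/18 + (y - 1)²/62 = 1
Ellipse, center (-5, 1), major axis vertical; a² = 62, b² = 18.
c² = a² - b² = 44, so c = 2√11.
e = c/a = 2√11/√62 = √682/31.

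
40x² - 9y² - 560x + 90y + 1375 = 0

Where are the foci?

Collect terms: 40(x² - 14x) -9(y² - 10y) = -1375
Completing the square gives 40(x - 7)² -9(y - 5)² = -1375 + 1960 - 225 = 360.
Dividing both sides by 360: (x - 7)²/9 - (y - 5)²/40 = 1
Hyperbola, center (7, 5), transverse axis horizontal; a² = 9, b² = 40.
c² = a² + b² = 9 + 40 = 49, so c = 7.
Foci lie on the horizontal axis through the center: (h ± c, k).

(0, 5) and (14, 5)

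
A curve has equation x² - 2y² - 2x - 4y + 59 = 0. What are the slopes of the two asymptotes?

(x² - 2x) -2(y² + 2y) = -59
(x - 1)² -2(y + 1)² = -59 + 1 - 2 = -60
Dividing both sides by -60: (y + 1)²/30 - (x - 1)²/60 = 1
Hyperbola, center (1, -1), transverse axis vertical; a² = 30, b² = 60.
For a vertical hyperbola the asymptotes have slope ±a/b.
Here that is ±√30/2√15 = ±√2/2.

√2/2 and -√2/2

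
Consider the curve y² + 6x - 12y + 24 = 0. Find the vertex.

(2, 6)

Only y is squared. Complete the square in y: (y - 6)² = -6(x - 2).
Vertex (2, 6); 4p = -6 so p = -3/2. Opens left.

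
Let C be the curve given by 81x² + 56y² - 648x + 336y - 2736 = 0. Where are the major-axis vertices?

(4, -12) and (4, 6)

Collect terms: 81(x² - 8x) + 56(y² + 6y) = 2736
Complete the square in x and y: 81(x - 4)² + 56(y + 3)² = 2736 + 1296 + 504 = 4536
Divide through by 4536 to get (x - 4)²/56 + (y + 3)²/81 = 1.
Ellipse, center (4, -3), major axis vertical; a² = 81, b² = 56.
a = 9. Vertices at (h, k ± a).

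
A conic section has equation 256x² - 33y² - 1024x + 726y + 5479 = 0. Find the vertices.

256(x² - 4x) -33(y² - 22y) = -5479
Complete the square in x and y: 256(x - 2)² -33(y - 11)² = -5479 + 1024 - 3993 = -8448
Divide by -8448: (y - 11)²/256 - (x - 2)²/33 = 1
Hyperbola, center (2, 11), transverse axis vertical; a² = 256, b² = 33.
a = 16. Vertices at (h, k ± a).

(2, -5) and (2, 27)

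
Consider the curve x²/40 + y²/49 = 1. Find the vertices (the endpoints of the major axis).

(0, -7) and (0, 7)

Center (0, 0). The larger denominator 49 sits under the y-term, so the major axis is vertical; a² = 49, b² = 40.
a = 7. Vertices at (h, k ± a).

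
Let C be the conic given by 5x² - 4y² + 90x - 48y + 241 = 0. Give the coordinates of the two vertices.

5(x² + 18x) -4(y² + 12y) = -241
Complete the square: 5(x + 9)² -4(y + 6)² = -241 + 405 - 144 = 20
Divide through by 20 to get (x + 9)²/4 - (y + 6)²/5 = 1.
Hyperbola, center (-9, -6), transverse axis horizontal; a² = 4, b² = 5.
a = 2. Vertices at (h ± a, k).

(-11, -6) and (-7, -6)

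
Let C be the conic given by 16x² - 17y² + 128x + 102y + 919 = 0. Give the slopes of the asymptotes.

Rearranging, 16(x² + 8x) -17(y² - 6y) = -919.
Complete the square: 16(x + 4)² -17(y - 3)² = -919 + 256 - 153 = -816
Divide by -816: (y - 3)²/48 - (x + 4)²/51 = 1
Hyperbola, center (-4, 3), transverse axis vertical; a² = 48, b² = 51.
For a vertical hyperbola the asymptotes have slope ±a/b.
Here that is ±4√3/√51 = ±4√17/17.

4√17/17 and -4√17/17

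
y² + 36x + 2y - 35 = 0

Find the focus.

Only y is squared. Complete the square in y: (y + 1)² = -36(x - 1).
Vertex (1, -1); 4p = -36 so p = -9. Opens left.
Focus is p units from the vertex along the axis: (h + p, k).

(-8, -1)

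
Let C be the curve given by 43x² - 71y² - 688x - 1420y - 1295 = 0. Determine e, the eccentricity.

Collect terms: 43(x² - 16x) -71(y² + 20y) = 1295
Complete the square in x and y: 43(x - 8)² -71(y + 10)² = 1295 + 2752 - 7100 = -3053
Divide through by -3053 to get (y + 10)²/43 - (x - 8)²/71 = 1.
Hyperbola, center (8, -10), transverse axis vertical; a² = 43, b² = 71.
c² = a² + b² = 114, so c = √114.
e = c/a = √114/√43 = √4902/43.

e = √4902/43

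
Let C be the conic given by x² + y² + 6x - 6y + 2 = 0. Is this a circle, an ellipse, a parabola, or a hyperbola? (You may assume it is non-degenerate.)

circle

No xy term. Coefficients of x² and y² are A = 1, C = 1.
A = C (same sign) ⇒ circle.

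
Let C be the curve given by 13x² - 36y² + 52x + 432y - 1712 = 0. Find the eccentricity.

Rearranging, 13(x² + 4x) -36(y² - 12y) = 1712.
13(x + 2)² -36(y - 6)² = 1712 + 52 - 1296 = 468
Dividing both sides by 468: (x + 2)²/36 - (y - 6)²/13 = 1
Hyperbola, center (-2, 6), transverse axis horizontal; a² = 36, b² = 13.
c² = a² + b² = 49, so c = 7.
e = c/a = 7/6.

e = 7/6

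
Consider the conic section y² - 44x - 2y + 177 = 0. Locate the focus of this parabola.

(15, 1)

Only y is squared. Complete the square in y: (y - 1)² = 44(x - 4).
Vertex (4, 1); 4p = 44 so p = 11. Opens right.
Focus is p units from the vertex along the axis: (h + p, k).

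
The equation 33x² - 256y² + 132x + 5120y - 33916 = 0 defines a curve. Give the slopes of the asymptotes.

√33/16 and -√33/16

33(x² + 4x) -256(y² - 20y) = 33916
Completing the square gives 33(x + 2)² -256(y - 10)² = 33916 + 132 - 25600 = 8448.
Divide by 8448: (x + 2)²/256 - (y - 10)²/33 = 1
Hyperbola, center (-2, 10), transverse axis horizontal; a² = 256, b² = 33.
For a horizontal hyperbola the asymptotes have slope ±b/a.
Here that is ±√33/16.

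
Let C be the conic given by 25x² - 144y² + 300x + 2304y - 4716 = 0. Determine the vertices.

(-6, 3) and (-6, 13)

25(x² + 12x) -144(y² - 16y) = 4716
25(x + 6)² -144(y - 8)² = 4716 + 900 - 9216 = -3600
Dividing both sides by -3600: (y - 8)²/25 - (x + 6)²/144 = 1
Hyperbola, center (-6, 8), transverse axis vertical; a² = 25, b² = 144.
a = 5. Vertices at (h, k ± a).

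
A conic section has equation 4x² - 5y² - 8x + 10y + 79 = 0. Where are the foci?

(1, -5) and (1, 7)

Group the x- and y-terms: 4(x² - 2x) -5(y² - 2y) = -79
4(x - 1)² -5(y - 1)² = -79 + 4 - 5 = -80
Dividing both sides by -80: (y - 1)²/16 - (x - 1)²/20 = 1
Hyperbola, center (1, 1), transverse axis vertical; a² = 16, b² = 20.
c² = a² + b² = 16 + 20 = 36, so c = 6.
Foci lie on the vertical axis through the center: (h, k ± c).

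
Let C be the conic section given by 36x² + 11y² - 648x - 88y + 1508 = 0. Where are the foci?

(9, -6) and (9, 14)

Rearranging, 36(x² - 18x) + 11(y² - 8y) = -1508.
36(x - 9)² + 11(y - 4)² = -1508 + 2916 + 176 = 1584
Divide through by 1584 to get (x - 9)²/44 + (y - 4)²/144 = 1.
Ellipse, center (9, 4), major axis vertical; a² = 144, b² = 44.
c² = a² - b² = 144 - 44 = 100, so c = 10.
Foci lie on the vertical axis through the center: (h, k ± c).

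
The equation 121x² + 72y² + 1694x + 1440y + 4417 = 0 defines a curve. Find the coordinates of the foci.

Group: 121(x² + 14x) + 72(y² + 20y) = -4417
121(x + 7)² + 72(y + 10)² = -4417 + 5929 + 7200 = 8712
Divide through by 8712 to get (x + 7)²/72 + (y + 10)²/121 = 1.
Ellipse, center (-7, -10), major axis vertical; a² = 121, b² = 72.
c² = a² - b² = 121 - 72 = 49, so c = 7.
Foci lie on the vertical axis through the center: (h, k ± c).

(-7, -17) and (-7, -3)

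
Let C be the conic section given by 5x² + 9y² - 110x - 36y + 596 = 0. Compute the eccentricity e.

e = 2/3

5(x² - 22x) + 9(y² - 4y) = -596
5(x - 11)² + 9(y - 2)² = -596 + 605 + 36 = 45
Dividing both sides by 45: (x - 11)²/9 + (y - 2)²/5 = 1
Ellipse, center (11, 2), major axis horizontal; a² = 9, b² = 5.
c² = a² - b² = 4, so c = 2.
e = c/a = 2/3.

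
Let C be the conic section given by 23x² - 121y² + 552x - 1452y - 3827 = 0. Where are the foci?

(-24, -6) and (0, -6)

Collect terms: 23(x² + 24x) -121(y² + 12y) = 3827
Complete the square: 23(x + 12)² -121(y + 6)² = 3827 + 3312 - 4356 = 2783
Dividing both sides by 2783: (x + 12)²/121 - (y + 6)²/23 = 1
Hyperbola, center (-12, -6), transverse axis horizontal; a² = 121, b² = 23.
c² = a² + b² = 121 + 23 = 144, so c = 12.
Foci lie on the horizontal axis through the center: (h ± c, k).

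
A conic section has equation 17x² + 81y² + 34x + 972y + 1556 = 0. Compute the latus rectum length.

Collect terms: 17(x² + 2x) + 81(y² + 12y) = -1556
Complete the square: 17(x + 1)² + 81(y + 6)² = -1556 + 17 + 2916 = 1377
Divide through by 1377 to get (x + 1)²/81 + (y + 6)²/17 = 1.
Ellipse, center (-1, -6), major axis horizontal; a² = 81, b² = 17.
Latus rectum length = 2b²/a = 2·17/9 = 34/9.

34/9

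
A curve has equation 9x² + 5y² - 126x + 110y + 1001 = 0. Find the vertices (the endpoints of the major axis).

Group: 9(x² - 14x) + 5(y² + 22y) = -1001
9(x - 7)² + 5(y + 11)² = -1001 + 441 + 605 = 45
Divide by 45: (x - 7)²/5 + (y + 11)²/9 = 1
Ellipse, center (7, -11), major axis vertical; a² = 9, b² = 5.
a = 3. Vertices at (h, k ± a).

(7, -14) and (7, -8)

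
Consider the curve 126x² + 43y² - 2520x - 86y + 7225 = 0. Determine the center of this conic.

Group: 126(x² - 20x) + 43(y² - 2y) = -7225
126(x - 10)² + 43(y - 1)² = -7225 + 12600 + 43 = 5418
Divide through by 5418 to get (x - 10)²/43 + (y - 1)²/126 = 1.
Ellipse with center (10, 1).

(10, 1)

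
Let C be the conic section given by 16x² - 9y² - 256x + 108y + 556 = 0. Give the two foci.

Collect terms: 16(x² - 16x) -9(y² - 12y) = -556
Completing the square gives 16(x - 8)² -9(y - 6)² = -556 + 1024 - 324 = 144.
Divide through by 144 to get (x - 8)²/9 - (y - 6)²/16 = 1.
Hyperbola, center (8, 6), transverse axis horizontal; a² = 9, b² = 16.
c² = a² + b² = 9 + 16 = 25, so c = 5.
Foci lie on the horizontal axis through the center: (h ± c, k).

(3, 6) and (13, 6)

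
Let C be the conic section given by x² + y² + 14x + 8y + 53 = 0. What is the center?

(-7, -4)

(x² + 14x) + (y² + 8y) = -53
(x + 7)² + (y + 4)² = -53 + 49 + 16 = 12
So (x + 7)² + (y + 4)² = 12.
Circle centered at (-7, -4) with r² = 12.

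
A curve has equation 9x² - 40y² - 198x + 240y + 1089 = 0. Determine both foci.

(11, -4) and (11, 10)

9(x² - 22x) -40(y² - 6y) = -1089
Completing the square gives 9(x - 11)² -40(y - 3)² = -1089 + 1089 - 360 = -360.
Divide by -360: (y - 3)²/9 - (x - 11)²/40 = 1
Hyperbola, center (11, 3), transverse axis vertical; a² = 9, b² = 40.
c² = a² + b² = 9 + 40 = 49, so c = 7.
Foci lie on the vertical axis through the center: (h, k ± c).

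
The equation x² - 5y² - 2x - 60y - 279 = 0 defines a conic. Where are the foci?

Group: (x² - 2x) -5(y² + 12y) = 279
Complete the square: (x - 1)² -5(y + 6)² = 279 + 1 - 180 = 100
Divide through by 100 to get (x - 1)²/100 - (y + 6)²/20 = 1.
Hyperbola, center (1, -6), transverse axis horizontal; a² = 100, b² = 20.
c² = a² + b² = 100 + 20 = 120, so c = 2√30.
Foci lie on the horizontal axis through the center: (h ± c, k).

(1 - 2√30, -6) and (1 + 2√30, -6)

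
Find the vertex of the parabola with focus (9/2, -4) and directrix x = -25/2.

The vertex is the midpoint between the focus and the directrix along the axis of symmetry.
Axis is horizontal (directrix is vertical). Vertex x-coordinate = (9/2 + (-25/2))/2 = -4; y-coordinate = -4.

(-4, -4)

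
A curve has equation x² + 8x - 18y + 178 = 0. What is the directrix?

y = 9/2

Only x is squared. Complete the square in x: (x + 4)² = 18(y - 9).
Vertex (-4, 9); 4p = 18 so p = 9/2. Opens up.
Directrix is the horizontal line y = k − p = 9 − (9/2) = 9/2.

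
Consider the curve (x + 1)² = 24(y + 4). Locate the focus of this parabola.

(-1, 2)

Vertex (-1, -4); 4p = 24 so p = 6. Opens up.
Focus is p units from the vertex along the axis: (h, k + p).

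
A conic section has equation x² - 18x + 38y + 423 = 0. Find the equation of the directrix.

Only x is squared. Complete the square in x: (x - 9)² = -38(y + 9).
Vertex (9, -9); 4p = -38 so p = -19/2. Opens down.
Directrix is the horizontal line y = k − p = -9 − (-19/2) = 1/2.

y = 1/2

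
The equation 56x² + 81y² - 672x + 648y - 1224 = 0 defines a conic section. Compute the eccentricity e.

56(x² - 12x) + 81(y² + 8y) = 1224
56(x - 6)² + 81(y + 4)² = 1224 + 2016 + 1296 = 4536
Divide by 4536: (x - 6)²/81 + (y + 4)²/56 = 1
Ellipse, center (6, -4), major axis horizontal; a² = 81, b² = 56.
c² = a² - b² = 25, so c = 5.
e = c/a = 5/9.

e = 5/9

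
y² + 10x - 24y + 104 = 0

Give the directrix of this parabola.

x = 13/2

Only y is squared. Complete the square in y: (y - 12)² = -10(x - 4).
Vertex (4, 12); 4p = -10 so p = -5/2. Opens left.
Directrix is the vertical line x = h − p = 4 − (-5/2) = 13/2.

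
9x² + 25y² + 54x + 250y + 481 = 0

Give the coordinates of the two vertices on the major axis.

Group the x- and y-terms: 9(x² + 6x) + 25(y² + 10y) = -481
Completing the square gives 9(x + 3)² + 25(y + 5)² = -481 + 81 + 625 = 225.
Divide by 225: (x + 3)²/25 + (y + 5)²/9 = 1
Ellipse, center (-3, -5), major axis horizontal; a² = 25, b² = 9.
a = 5. Vertices at (h ± a, k).

(-8, -5) and (2, -5)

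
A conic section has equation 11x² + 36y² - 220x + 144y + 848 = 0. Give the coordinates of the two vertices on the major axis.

(4, -2) and (16, -2)

Collect terms: 11(x² - 20x) + 36(y² + 4y) = -848
Complete the square in x and y: 11(x - 10)² + 36(y + 2)² = -848 + 1100 + 144 = 396
Dividing both sides by 396: (x - 10)²/36 + (y + 2)²/11 = 1
Ellipse, center (10, -2), major axis horizontal; a² = 36, b² = 11.
a = 6. Vertices at (h ± a, k).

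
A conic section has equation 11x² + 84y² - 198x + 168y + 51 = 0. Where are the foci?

Group: 11(x² - 18x) + 84(y² + 2y) = -51
11(x - 9)² + 84(y + 1)² = -51 + 891 + 84 = 924
Divide through by 924 to get (x - 9)²/84 + (y + 1)²/11 = 1.
Ellipse, center (9, -1), major axis horizontal; a² = 84, b² = 11.
c² = a² - b² = 84 - 11 = 73, so c = √73.
Foci lie on the horizontal axis through the center: (h ± c, k).

(9 - √73, -1) and (9 + √73, -1)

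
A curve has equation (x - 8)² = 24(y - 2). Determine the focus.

Vertex (8, 2); 4p = 24 so p = 6. Opens up.
Focus is p units from the vertex along the axis: (h, k + p).

(8, 8)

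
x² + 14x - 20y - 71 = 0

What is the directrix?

y = -11

Only x is squared. Complete the square in x: (x + 7)² = 20(y + 6).
Vertex (-7, -6); 4p = 20 so p = 5. Opens up.
Directrix is the horizontal line y = k − p = -6 − (5) = -11.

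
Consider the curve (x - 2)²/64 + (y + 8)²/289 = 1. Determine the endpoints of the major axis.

(2, -25) and (2, 9)

Center (2, -8). The larger denominator 289 sits under the y-term, so the major axis is vertical; a² = 289, b² = 64.
a = 17. Vertices at (h, k ± a).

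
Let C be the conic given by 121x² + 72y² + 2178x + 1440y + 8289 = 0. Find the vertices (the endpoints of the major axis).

(-9, -21) and (-9, 1)

Rearranging, 121(x² + 18x) + 72(y² + 20y) = -8289.
Complete the square: 121(x + 9)² + 72(y + 10)² = -8289 + 9801 + 7200 = 8712
Divide by 8712: (x + 9)²/72 + (y + 10)²/121 = 1
Ellipse, center (-9, -10), major axis vertical; a² = 121, b² = 72.
a = 11. Vertices at (h, k ± a).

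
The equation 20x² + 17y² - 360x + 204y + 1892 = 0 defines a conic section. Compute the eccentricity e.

Collect terms: 20(x² - 18x) + 17(y² + 12y) = -1892
Complete the square in x and y: 20(x - 9)² + 17(y + 6)² = -1892 + 1620 + 612 = 340
Divide by 340: (x - 9)²/17 + (y + 6)²/20 = 1
Ellipse, center (9, -6), major axis vertical; a² = 20, b² = 17.
c² = a² - b² = 3, so c = √3.
e = c/a = √3/2√5 = √15/10.

e = √15/10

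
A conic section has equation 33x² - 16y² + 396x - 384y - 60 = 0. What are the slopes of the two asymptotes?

33(x² + 12x) -16(y² + 24y) = 60
33(x + 6)² -16(y + 12)² = 60 + 1188 - 2304 = -1056
Divide through by -1056 to get (y + 12)²/66 - (x + 6)²/32 = 1.
Hyperbola, center (-6, -12), transverse axis vertical; a² = 66, b² = 32.
For a vertical hyperbola the asymptotes have slope ±a/b.
Here that is ±√66/4√2 = ±√33/4.

√33/4 and -√33/4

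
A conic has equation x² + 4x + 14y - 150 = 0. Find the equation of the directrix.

Only x is squared. Complete the square in x: (x + 2)² = -14(y - 11).
Vertex (-2, 11); 4p = -14 so p = -7/2. Opens down.
Directrix is the horizontal line y = k − p = 11 − (-7/2) = 29/2.

y = 29/2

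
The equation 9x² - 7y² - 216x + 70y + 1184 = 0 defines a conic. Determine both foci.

Group: 9(x² - 24x) -7(y² - 10y) = -1184
Complete the square in x and y: 9(x - 12)² -7(y - 5)² = -1184 + 1296 - 175 = -63
Divide by -63: (y - 5)²/9 - (x - 12)²/7 = 1
Hyperbola, center (12, 5), transverse axis vertical; a² = 9, b² = 7.
c² = a² + b² = 9 + 7 = 16, so c = 4.
Foci lie on the vertical axis through the center: (h, k ± c).

(12, 1) and (12, 9)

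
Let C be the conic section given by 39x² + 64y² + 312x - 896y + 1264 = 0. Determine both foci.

Collect terms: 39(x² + 8x) + 64(y² - 14y) = -1264
Complete the square: 39(x + 4)² + 64(y - 7)² = -1264 + 624 + 3136 = 2496
Dividing both sides by 2496: (x + 4)²/64 + (y - 7)²/39 = 1
Ellipse, center (-4, 7), major axis horizontal; a² = 64, b² = 39.
c² = a² - b² = 64 - 39 = 25, so c = 5.
Foci lie on the horizontal axis through the center: (h ± c, k).

(-9, 7) and (1, 7)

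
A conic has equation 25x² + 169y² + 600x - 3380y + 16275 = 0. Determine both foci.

(-24, 10) and (0, 10)

Group the x- and y-terms: 25(x² + 24x) + 169(y² - 20y) = -16275
Complete the square: 25(x + 12)² + 169(y - 10)² = -16275 + 3600 + 16900 = 4225
Divide through by 4225 to get (x + 12)²/169 + (y - 10)²/25 = 1.
Ellipse, center (-12, 10), major axis horizontal; a² = 169, b² = 25.
c² = a² - b² = 169 - 25 = 144, so c = 12.
Foci lie on the horizontal axis through the center: (h ± c, k).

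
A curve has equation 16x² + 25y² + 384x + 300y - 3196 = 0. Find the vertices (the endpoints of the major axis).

Collect terms: 16(x² + 24x) + 25(y² + 12y) = 3196
Complete the square: 16(x + 12)² + 25(y + 6)² = 3196 + 2304 + 900 = 6400
Divide through by 6400 to get (x + 12)²/400 + (y + 6)²/256 = 1.
Ellipse, center (-12, -6), major axis horizontal; a² = 400, b² = 256.
a = 20. Vertices at (h ± a, k).

(-32, -6) and (8, -6)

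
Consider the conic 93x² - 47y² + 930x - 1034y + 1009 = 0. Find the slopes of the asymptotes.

Collect terms: 93(x² + 10x) -47(y² + 22y) = -1009
93(x + 5)² -47(y + 11)² = -1009 + 2325 - 5687 = -4371
Divide through by -4371 to get (y + 11)²/93 - (x + 5)²/47 = 1.
Hyperbola, center (-5, -11), transverse axis vertical; a² = 93, b² = 47.
For a vertical hyperbola the asymptotes have slope ±a/b.
Here that is ±√93/√47 = ±√4371/47.

√4371/47 and -√4371/47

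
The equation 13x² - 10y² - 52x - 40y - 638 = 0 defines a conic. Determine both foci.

(2 - √115, -2) and (2 + √115, -2)

13(x² - 4x) -10(y² + 4y) = 638
Complete the square in x and y: 13(x - 2)² -10(y + 2)² = 638 + 52 - 40 = 650
Dividing both sides by 650: (x - 2)²/50 - (y + 2)²/65 = 1
Hyperbola, center (2, -2), transverse axis horizontal; a² = 50, b² = 65.
c² = a² + b² = 50 + 65 = 115, so c = √115.
Foci lie on the horizontal axis through the center: (h ± c, k).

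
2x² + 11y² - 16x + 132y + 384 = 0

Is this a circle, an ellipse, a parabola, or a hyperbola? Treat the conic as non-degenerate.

ellipse

No xy term. Coefficients of x² and y² are A = 2, C = 11.
A and C have the same sign but A ≠ C ⇒ ellipse.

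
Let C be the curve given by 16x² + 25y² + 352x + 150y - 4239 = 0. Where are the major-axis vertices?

Collect terms: 16(x² + 22x) + 25(y² + 6y) = 4239
16(x + 11)² + 25(y + 3)² = 4239 + 1936 + 225 = 6400
Divide through by 6400 to get (x + 11)²/400 + (y + 3)²/256 = 1.
Ellipse, center (-11, -3), major axis horizontal; a² = 400, b² = 256.
a = 20. Vertices at (h ± a, k).

(-31, -3) and (9, -3)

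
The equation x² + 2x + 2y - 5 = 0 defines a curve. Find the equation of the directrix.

Only x is squared. Complete the square in x: (x + 1)² = -2(y - 3).
Vertex (-1, 3); 4p = -2 so p = -1/2. Opens down.
Directrix is the horizontal line y = k − p = 3 − (-1/2) = 7/2.

y = 7/2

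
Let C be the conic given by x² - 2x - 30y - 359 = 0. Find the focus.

(1, -9/2)

Only x is squared. Complete the square in x: (x - 1)² = 30(y + 12).
Vertex (1, -12); 4p = 30 so p = 15/2. Opens up.
Focus is p units from the vertex along the axis: (h, k + p).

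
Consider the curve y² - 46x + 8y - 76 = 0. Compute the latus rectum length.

Only y is squared. Complete the square in y: (y + 4)² = 46(x + 2).
Vertex (-2, -4); 4p = 46 so p = 23/2. Opens right.
Latus rectum length = |4p| = 46.

46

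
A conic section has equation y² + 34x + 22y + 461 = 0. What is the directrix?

x = -3/2

Only y is squared. Complete the square in y: (y + 11)² = -34(x + 10).
Vertex (-10, -11); 4p = -34 so p = -17/2. Opens left.
Directrix is the vertical line x = h − p = -10 − (-17/2) = -3/2.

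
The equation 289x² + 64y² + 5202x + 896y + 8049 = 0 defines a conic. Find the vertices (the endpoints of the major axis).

Collect terms: 289(x² + 18x) + 64(y² + 14y) = -8049
289(x + 9)² + 64(y + 7)² = -8049 + 23409 + 3136 = 18496
Divide by 18496: (x + 9)²/64 + (y + 7)²/289 = 1
Ellipse, center (-9, -7), major axis vertical; a² = 289, b² = 64.
a = 17. Vertices at (h, k ± a).

(-9, -24) and (-9, 10)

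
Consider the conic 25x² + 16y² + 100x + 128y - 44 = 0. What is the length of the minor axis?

Collect terms: 25(x² + 4x) + 16(y² + 8y) = 44
25(x + 2)² + 16(y + 4)² = 44 + 100 + 256 = 400
Divide through by 400 to get (x + 2)²/16 + (y + 4)²/25 = 1.
Ellipse, center (-2, -4), major axis vertical; a² = 25, b² = 16.
b² = 16 so b = 4; the minor axis has length 2b = 8.

8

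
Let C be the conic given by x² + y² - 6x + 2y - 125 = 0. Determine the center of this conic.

Group: (x² - 6x) + (y² + 2y) = 125
Complete the square: (x - 3)² + (y + 1)² = 125 + 9 + 1 = 135
So (x - 3)² + (y + 1)² = 135.
Circle centered at (3, -1) with r² = 135.

(3, -1)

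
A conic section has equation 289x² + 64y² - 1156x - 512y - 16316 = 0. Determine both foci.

(2, -11) and (2, 19)

Rearranging, 289(x² - 4x) + 64(y² - 8y) = 16316.
Complete the square: 289(x - 2)² + 64(y - 4)² = 16316 + 1156 + 1024 = 18496
Dividing both sides by 18496: (x - 2)²/64 + (y - 4)²/289 = 1
Ellipse, center (2, 4), major axis vertical; a² = 289, b² = 64.
c² = a² - b² = 289 - 64 = 225, so c = 15.
Foci lie on the vertical axis through the center: (h, k ± c).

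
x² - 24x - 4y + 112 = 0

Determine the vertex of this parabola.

(12, -8)

Only x is squared. Complete the square in x: (x - 12)² = 4(y + 8).
Vertex (12, -8); 4p = 4 so p = 1. Opens up.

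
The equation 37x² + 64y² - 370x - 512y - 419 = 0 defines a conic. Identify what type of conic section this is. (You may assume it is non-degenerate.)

ellipse

No xy term. Coefficients of x² and y² are A = 37, C = 64.
A and C have the same sign but A ≠ C ⇒ ellipse.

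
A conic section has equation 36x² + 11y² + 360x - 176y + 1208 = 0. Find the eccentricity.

e = 5/6

36(x² + 10x) + 11(y² - 16y) = -1208
Complete the square: 36(x + 5)² + 11(y - 8)² = -1208 + 900 + 704 = 396
Divide through by 396 to get (x + 5)²/11 + (y - 8)²/36 = 1.
Ellipse, center (-5, 8), major axis vertical; a² = 36, b² = 11.
c² = a² - b² = 25, so c = 5.
e = c/a = 5/6.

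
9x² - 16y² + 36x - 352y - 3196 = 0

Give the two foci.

(-17, -11) and (13, -11)

Group: 9(x² + 4x) -16(y² + 22y) = 3196
9(x + 2)² -16(y + 11)² = 3196 + 36 - 1936 = 1296
Dividing both sides by 1296: (x + 2)²/144 - (y + 11)²/81 = 1
Hyperbola, center (-2, -11), transverse axis horizontal; a² = 144, b² = 81.
c² = a² + b² = 144 + 81 = 225, so c = 15.
Foci lie on the horizontal axis through the center: (h ± c, k).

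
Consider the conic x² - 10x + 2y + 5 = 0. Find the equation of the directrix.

y = 21/2

Only x is squared. Complete the square in x: (x - 5)² = -2(y - 10).
Vertex (5, 10); 4p = -2 so p = -1/2. Opens down.
Directrix is the horizontal line y = k − p = 10 − (-1/2) = 21/2.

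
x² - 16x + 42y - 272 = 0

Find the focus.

Only x is squared. Complete the square in x: (x - 8)² = -42(y - 8).
Vertex (8, 8); 4p = -42 so p = -21/2. Opens down.
Focus is p units from the vertex along the axis: (h, k + p).

(8, -5/2)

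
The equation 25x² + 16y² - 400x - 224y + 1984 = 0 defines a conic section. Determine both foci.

(8, 4) and (8, 10)

Rearranging, 25(x² - 16x) + 16(y² - 14y) = -1984.
25(x - 8)² + 16(y - 7)² = -1984 + 1600 + 784 = 400
Dividing both sides by 400: (x - 8)²/16 + (y - 7)²/25 = 1
Ellipse, center (8, 7), major axis vertical; a² = 25, b² = 16.
c² = a² - b² = 25 - 16 = 9, so c = 3.
Foci lie on the vertical axis through the center: (h, k ± c).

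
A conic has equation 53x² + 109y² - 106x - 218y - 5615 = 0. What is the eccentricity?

Rearranging, 53(x² - 2x) + 109(y² - 2y) = 5615.
53(x - 1)² + 109(y - 1)² = 5615 + 53 + 109 = 5777
Divide by 5777: (x - 1)²/109 + (y - 1)²/53 = 1
Ellipse, center (1, 1), major axis horizontal; a² = 109, b² = 53.
c² = a² - b² = 56, so c = 2√14.
e = c/a = 2√14/√109 = 2√1526/109.

e = 2√1526/109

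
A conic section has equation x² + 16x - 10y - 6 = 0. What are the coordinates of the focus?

Only x is squared. Complete the square in x: (x + 8)² = 10(y + 7).
Vertex (-8, -7); 4p = 10 so p = 5/2. Opens up.
Focus is p units from the vertex along the axis: (h, k + p).

(-8, -9/2)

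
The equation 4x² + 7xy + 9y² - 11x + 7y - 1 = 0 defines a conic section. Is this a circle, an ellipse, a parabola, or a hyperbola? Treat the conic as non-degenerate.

ellipse

A = 4, B = 7, C = 9.
Discriminant B² − 4AC = 7² − 4·4·9 = -95.
B² − 4AC < 0 ⇒ ellipse.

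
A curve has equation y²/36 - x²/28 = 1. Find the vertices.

Center (0, 0). The positive term is the y-term, so the transverse axis is vertical; a² = 36, b² = 28.
a = 6. Vertices at (h, k ± a).

(0, -6) and (0, 6)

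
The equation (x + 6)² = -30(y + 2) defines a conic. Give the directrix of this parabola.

y = 11/2

Vertex (-6, -2); 4p = -30 so p = -15/2. Opens down.
Directrix is the horizontal line y = k − p = -2 − (-15/2) = 11/2.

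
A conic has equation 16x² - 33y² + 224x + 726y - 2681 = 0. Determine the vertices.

Group the x- and y-terms: 16(x² + 14x) -33(y² - 22y) = 2681
Complete the square: 16(x + 7)² -33(y - 11)² = 2681 + 784 - 3993 = -528
Divide by -528: (y - 11)²/16 - (x + 7)²/33 = 1
Hyperbola, center (-7, 11), transverse axis vertical; a² = 16, b² = 33.
a = 4. Vertices at (h, k ± a).

(-7, 7) and (-7, 15)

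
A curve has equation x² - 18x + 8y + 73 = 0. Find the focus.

(9, -1)

Only x is squared. Complete the square in x: (x - 9)² = -8(y - 1).
Vertex (9, 1); 4p = -8 so p = -2. Opens down.
Focus is p units from the vertex along the axis: (h, k + p).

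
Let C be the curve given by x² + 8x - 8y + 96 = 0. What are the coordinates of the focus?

Only x is squared. Complete the square in x: (x + 4)² = 8(y - 10).
Vertex (-4, 10); 4p = 8 so p = 2. Opens up.
Focus is p units from the vertex along the axis: (h, k + p).

(-4, 12)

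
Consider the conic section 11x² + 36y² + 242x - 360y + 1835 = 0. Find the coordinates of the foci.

(-16, 5) and (-6, 5)

Rearranging, 11(x² + 22x) + 36(y² - 10y) = -1835.
11(x + 11)² + 36(y - 5)² = -1835 + 1331 + 900 = 396
Dividing both sides by 396: (x + 11)²/36 + (y - 5)²/11 = 1
Ellipse, center (-11, 5), major axis horizontal; a² = 36, b² = 11.
c² = a² - b² = 36 - 11 = 25, so c = 5.
Foci lie on the horizontal axis through the center: (h ± c, k).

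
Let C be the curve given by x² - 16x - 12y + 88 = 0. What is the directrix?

Only x is squared. Complete the square in x: (x - 8)² = 12(y - 2).
Vertex (8, 2); 4p = 12 so p = 3. Opens up.
Directrix is the horizontal line y = k − p = 2 − (3) = -1.

y = -1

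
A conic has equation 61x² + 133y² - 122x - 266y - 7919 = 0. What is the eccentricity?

Rearranging, 61(x² - 2x) + 133(y² - 2y) = 7919.
61(x - 1)² + 133(y - 1)² = 7919 + 61 + 133 = 8113
Dividing both sides by 8113: (x - 1)²/133 + (y - 1)²/61 = 1
Ellipse, center (1, 1), major axis horizontal; a² = 133, b² = 61.
c² = a² - b² = 72, so c = 6√2.
e = c/a = 6√2/√133 = 6√266/133.

e = 6√266/133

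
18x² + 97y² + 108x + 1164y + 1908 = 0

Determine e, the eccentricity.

e = √7663/97

Collect terms: 18(x² + 6x) + 97(y² + 12y) = -1908
Complete the square in x and y: 18(x + 3)² + 97(y + 6)² = -1908 + 162 + 3492 = 1746
Divide by 1746: (x + 3)²/97 + (y + 6)²/18 = 1
Ellipse, center (-3, -6), major axis horizontal; a² = 97, b² = 18.
c² = a² - b² = 79, so c = √79.
e = c/a = √79/√97 = √7663/97.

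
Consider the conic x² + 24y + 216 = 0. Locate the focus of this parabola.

Only x is squared. Complete the square in x: x² = -24(y + 9).
Vertex (0, -9); 4p = -24 so p = -6. Opens down.
Focus is p units from the vertex along the axis: (h, k + p).

(0, -15)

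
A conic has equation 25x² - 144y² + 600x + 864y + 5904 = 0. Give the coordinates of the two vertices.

(-12, -2) and (-12, 8)

Group the x- and y-terms: 25(x² + 24x) -144(y² - 6y) = -5904
25(x + 12)² -144(y - 3)² = -5904 + 3600 - 1296 = -3600
Divide by -3600: (y - 3)²/25 - (x + 12)²/144 = 1
Hyperbola, center (-12, 3), transverse axis vertical; a² = 25, b² = 144.
a = 5. Vertices at (h, k ± a).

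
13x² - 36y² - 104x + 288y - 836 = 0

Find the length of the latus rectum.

13/3

Group: 13(x² - 8x) -36(y² - 8y) = 836
13(x - 4)² -36(y - 4)² = 836 + 208 - 576 = 468
Divide by 468: (x - 4)²/36 - (y - 4)²/13 = 1
Hyperbola, center (4, 4), transverse axis horizontal; a² = 36, b² = 13.
Latus rectum length = 2b²/a = 2·13/6 = 13/3.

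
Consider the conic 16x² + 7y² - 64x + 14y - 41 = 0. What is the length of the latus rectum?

7/2

16(x² - 4x) + 7(y² + 2y) = 41
Complete the square: 16(x - 2)² + 7(y + 1)² = 41 + 64 + 7 = 112
Divide through by 112 to get (x - 2)²/7 + (y + 1)²/16 = 1.
Ellipse, center (2, -1), major axis vertical; a² = 16, b² = 7.
Latus rectum length = 2b²/a = 2·7/4 = 7/2.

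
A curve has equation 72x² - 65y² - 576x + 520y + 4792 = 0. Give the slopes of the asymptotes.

6√130/65 and -6√130/65

Collect terms: 72(x² - 8x) -65(y² - 8y) = -4792
Completing the square gives 72(x - 4)² -65(y - 4)² = -4792 + 1152 - 1040 = -4680.
Dividing both sides by -4680: (y - 4)²/72 - (x - 4)²/65 = 1
Hyperbola, center (4, 4), transverse axis vertical; a² = 72, b² = 65.
For a vertical hyperbola the asymptotes have slope ±a/b.
Here that is ±6√2/√65 = ±6√130/65.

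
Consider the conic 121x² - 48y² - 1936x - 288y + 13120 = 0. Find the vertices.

(8, -14) and (8, 8)

Collect terms: 121(x² - 16x) -48(y² + 6y) = -13120
121(x - 8)² -48(y + 3)² = -13120 + 7744 - 432 = -5808
Divide by -5808: (y + 3)²/121 - (x - 8)²/48 = 1
Hyperbola, center (8, -3), transverse axis vertical; a² = 121, b² = 48.
a = 11. Vertices at (h, k ± a).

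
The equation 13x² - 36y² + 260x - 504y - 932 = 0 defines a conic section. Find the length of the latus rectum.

13/3

Collect terms: 13(x² + 20x) -36(y² + 14y) = 932
Completing the square gives 13(x + 10)² -36(y + 7)² = 932 + 1300 - 1764 = 468.
Divide by 468: (x + 10)²/36 - (y + 7)²/13 = 1
Hyperbola, center (-10, -7), transverse axis horizontal; a² = 36, b² = 13.
Latus rectum length = 2b²/a = 2·13/6 = 13/3.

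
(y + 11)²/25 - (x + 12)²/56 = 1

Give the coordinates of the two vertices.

Center (-12, -11). The positive term is the y-term, so the transverse axis is vertical; a² = 25, b² = 56.
a = 5. Vertices at (h, k ± a).

(-12, -16) and (-12, -6)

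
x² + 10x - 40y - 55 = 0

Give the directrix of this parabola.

y = -12

Only x is squared. Complete the square in x: (x + 5)² = 40(y + 2).
Vertex (-5, -2); 4p = 40 so p = 10. Opens up.
Directrix is the horizontal line y = k − p = -2 − (10) = -12.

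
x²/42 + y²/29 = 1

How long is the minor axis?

2√29

Center (0, 0). The larger denominator 42 sits under the x-term, so the major axis is horizontal; a² = 42, b² = 29.
b² = 29 so b = √29; the minor axis has length 2b = 2√29.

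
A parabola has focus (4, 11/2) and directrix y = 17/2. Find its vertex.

The vertex is the midpoint between the focus and the directrix along the axis of symmetry.
Axis is vertical (directrix is horizontal). Vertex y-coordinate = (11/2 + 17/2)/2 = 7; x-coordinate = 4.

(4, 7)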